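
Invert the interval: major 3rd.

m6

Inverted interval numbers add to nine, so a third pairs with a sixth (3 + 6 = 9).
The quality also flips — major becomes minor — giving a minor sixth.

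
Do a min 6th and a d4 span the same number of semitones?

No

A minor sixth spans 8 semitones; a diminished fourth spans 4 semitones. They differ by 4.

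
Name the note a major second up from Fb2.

Counting two letter names up from F lands on G.
Moving 2 semitones up from Fb2 (the size of a major second) reaches Gb2.

Gb2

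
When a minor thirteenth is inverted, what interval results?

First reduce the compound minor thirteenth to its simple form, a minor sixth.
Interval numbers invert to sum to nine: 6 + 3 = 9, so a sixth inverts to a third.
Quality inverts too: minor becomes major. That makes the inversion a major third.

M3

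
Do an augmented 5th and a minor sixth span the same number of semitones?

An augmented fifth spans 8 semitones, and a minor sixth also spans 8 semitones — they're enharmonic.

Yes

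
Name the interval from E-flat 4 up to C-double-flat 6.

diminished thirteenth

E to C spans six letter names (E-F-G-A-B-C), plus an octave: a thirteenth.
The major thirteenth is 21 semitones; here we have 19, two semitones narrower: diminished.
(Equivalently, a compound diminished sixth: a diminished sixth plus an octave.)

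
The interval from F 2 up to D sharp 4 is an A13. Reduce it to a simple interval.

Each octave removed subtracts seven from the number: 13 − 7 = 6.
Quality carries through unchanged, so the simple form is an augmented sixth.

A6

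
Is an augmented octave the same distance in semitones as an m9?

Yes

Both span 13 semitones: an augmented octave and a minor ninth are the same chromatic distance.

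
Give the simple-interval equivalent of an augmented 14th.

augmented seventh

Subtracting seven from the interval number removes an octave: 14 − 7 = 7.
That makes an augmented fourteenth a compound augmented seventh — an octave plus an augmented seventh.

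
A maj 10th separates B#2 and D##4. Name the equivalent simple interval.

Subtracting seven from the interval number removes an octave: 10 − 7 = 3.
That makes a major tenth a compound major third — an octave plus a major third.

major 3rd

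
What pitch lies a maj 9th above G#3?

Two letters up from G (plus an octave) reaches A.
A major ninth spans 14 semitones, so from G#3 the target pitch is A#4.

A#4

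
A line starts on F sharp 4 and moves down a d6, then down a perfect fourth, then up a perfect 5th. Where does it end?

B double-sharp 3

A diminished sixth down from F#4 is A##3.
A perfect fourth down from A##3 is E##3.
E##3 up a perfect fifth → B##3 (7 semitones).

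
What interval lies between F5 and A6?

M10

F to A spans three letter names (F-G-A), plus an octave: a tenth.
The major tenth spans 16 semitones, and F5 to A6 is exactly 16 semitones — so this is a major tenth.
(Equivalently, a compound major third: a major third plus an octave.)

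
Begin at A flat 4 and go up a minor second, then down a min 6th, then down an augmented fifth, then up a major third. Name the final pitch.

Ab4 up a minor second → Bbb4 (1 semitone).
Down a minor sixth from Bbb4: Db4 (8 semitones down).
An augmented fifth down from Db4 is Gbb3.
Up a major third from Gbb3: Bbb3 (4 semitones up).

B double-flat 3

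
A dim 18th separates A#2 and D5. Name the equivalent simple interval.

Take out 2 octaves (14 from the number): 18 − 14 = 4.
Quality carries through unchanged, so the simple form is a diminished fourth.

diminished fourth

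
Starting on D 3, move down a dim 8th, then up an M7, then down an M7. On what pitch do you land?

A diminished octave down from D3 is D#2.
D#2 up a major seventh → C##3 (11 semitones).
Down a major seventh from C##3: D#2 (11 semitones down).

D sharp 2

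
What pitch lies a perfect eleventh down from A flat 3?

E flat 2

Four letters down from A (plus an octave) reaches E.
A perfect eleventh is 17 semitones; 17 semitones down from Ab3 gives Eb2.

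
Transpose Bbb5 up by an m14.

Counting seven letter names plus an octave up from B lands on A.
A minor fourteenth spans 22 semitones, so from Bbb5 the target pitch is Abb7.

Abb7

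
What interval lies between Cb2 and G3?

C to G spans five letter names (C-D-E-F-G), plus an octave — that makes it a twelfth of some quality.
Cb2 to G3 spans 20 semitones — one semitone wider than the perfect twelfth (19) — giving an augmented twelfth.
(Equivalently, a compound augmented fifth: an augmented fifth plus an octave.)

augmented twelfth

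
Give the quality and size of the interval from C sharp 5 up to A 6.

C to A spans six letter names (C-D-E-F-G-A), plus an octave — that makes it a thirteenth of some quality.
C#5 to A6 is 20 semitones, a half step short of the major thirteenth (21), so this is minor.
(Equivalently, a compound minor sixth: a minor sixth plus an octave.)

minor 13th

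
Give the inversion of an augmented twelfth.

diminished 4th

First reduce the compound augmented twelfth to its simple form, an augmented fifth.
The rule of nine gives the new number: 9 − 5 = 4, so a fifth becomes a fourth.
And augmented becomes diminished under inversion, so we get a diminished fourth.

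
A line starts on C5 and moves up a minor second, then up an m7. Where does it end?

Up a minor second from C5: Db5 (1 semitone up).
Db5 up a minor seventh → Cb6 (10 semitones).

Cb6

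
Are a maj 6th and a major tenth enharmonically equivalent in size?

A major sixth spans 9 semitones; a major tenth spans 16 semitones. They differ by 7.

No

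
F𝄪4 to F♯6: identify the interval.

F to F is the same letter name, plus 2 octaves — that makes it a fifteenth of some quality.
F##4 to F#6 spans 23 semitones — one semitone narrower than the perfect fifteenth (24) — giving a diminished fifteenth.
(Equivalently, a compound diminished octave: a diminished octave plus an octave.)

d15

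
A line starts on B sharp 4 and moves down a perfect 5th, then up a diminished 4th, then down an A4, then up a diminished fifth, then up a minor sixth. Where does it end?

G double-flat 5

A perfect fifth down from B#4 is E#4.
E#4 up a diminished fourth → A4 (4 semitones).
An augmented fourth down from A4 is Eb4.
A diminished fifth up from Eb4 is Bbb4.
A minor sixth up from Bbb4 is Gbb5.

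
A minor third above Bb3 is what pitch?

Db4

Counting three letter names up from B lands on D.
A minor third is 3 semitones; 3 semitones up from Bb3 gives Db4.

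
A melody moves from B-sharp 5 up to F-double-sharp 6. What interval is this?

perfect 5th

B to F spans five letter names (B-C-D-E-F): a fifth.
Counting semitones, B#5→F##6 is 7, which is the perfect fifth.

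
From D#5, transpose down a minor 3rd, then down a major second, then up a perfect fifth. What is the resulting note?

Down a minor third from D#5: B#4 (3 semitones down).
B#4 down a major second → A#4 (2 semitones).
A perfect fifth up from A#4 is E#5.

E#5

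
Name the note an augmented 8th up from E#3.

E##4

The letter stays E (same as the start), shifted an octave up.
Moving 13 semitones up from E#3 (the size of an augmented octave) reaches E##4.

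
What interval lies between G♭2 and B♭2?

major third

G to B spans three letter names (G-A-B): a third.
The major third spans 4 semitones, and Gb2 to Bb2 is exactly 4 semitones — so this is a major third.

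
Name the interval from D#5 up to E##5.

A2

D to E spans two letter names (D-E), so the interval is some kind of second.
The major second is 2 semitones; here we have 3, one semitone wider: augmented.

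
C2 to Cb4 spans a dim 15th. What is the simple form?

diminished octave

Subtracting seven from the interval number removes an octave: 15 − 7 = 8.
Quality carries through unchanged, so the simple form is a diminished octave.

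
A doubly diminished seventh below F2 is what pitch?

G##1

The seventh takes the letter from F down to G.
A doubly diminished seventh spans 8 semitones, so from F2 the target pitch is G##1.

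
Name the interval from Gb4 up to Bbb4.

G to B spans three letter names (G-A-B): a third.
At 3 semitones, Gb4→Bbb4 falls one short of a major third: minor.

minor third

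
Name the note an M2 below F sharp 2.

E 2

The second takes the letter from F down to E.
Moving 2 semitones down from F#2 (the size of a major second) reaches E2.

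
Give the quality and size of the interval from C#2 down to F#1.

Descending from C#2 to F#1 is the same interval as ascending F#1 to C#2.
F to C spans five letter names (F-G-A-B-C): a fifth.
F#1 to C#2 is 7 semitones, matching the perfect fifth exactly, so the quality is perfect.

P5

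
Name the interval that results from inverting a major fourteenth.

minor 2nd

First reduce the compound major fourteenth to its simple form, a major seventh.
The rule of nine gives the new number: 9 − 7 = 2, so a seventh becomes a second.
The quality also flips — major becomes minor — giving a minor second.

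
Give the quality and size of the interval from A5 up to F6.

minor 6th

A to F spans six letter names (A-B-C-D-E-F): a sixth.
At 8 semitones, A5→F6 falls one short of a major sixth: minor.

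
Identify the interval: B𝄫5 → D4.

d13

Descending from Bbb5 to D4 is the same interval as ascending D4 to Bbb5.
D to B spans six letter names (D-E-F-G-A-B), plus an octave, so the interval is some kind of thirteenth.
A major thirteenth would be 21 semitones; D4 to Bbb5 is 19, two semitones narrower, so the interval is diminished.
(Equivalently, a compound diminished sixth: a diminished sixth plus an octave.)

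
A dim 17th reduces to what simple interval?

Each octave removed subtracts seven from the number: 17 − 14 = 3.
Quality carries through unchanged, so the simple form is a diminished third.

diminished 3rd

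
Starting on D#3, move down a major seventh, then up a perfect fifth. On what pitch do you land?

Down a major seventh from D#3: E2 (11 semitones down).
E2 up a perfect fifth → B2 (7 semitones).

B2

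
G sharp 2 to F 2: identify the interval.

A2

Descending from G#2 to F2 is the same interval as ascending F2 to G#2.
F to G spans two letter names (F-G): a second.
The major second is 2 semitones; here we have 3, one semitone wider: augmented.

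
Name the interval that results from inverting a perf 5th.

P4

The rule of nine gives the new number: 9 − 5 = 4, so a fifth becomes a fourth.
And perfect stays perfect under inversion, so we get a perfect fourth.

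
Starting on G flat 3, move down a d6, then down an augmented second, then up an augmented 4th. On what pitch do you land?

Down a diminished sixth from Gb3: B2 (7 semitones down).
B2 down an augmented second → Ab2 (3 semitones).
An augmented fourth up from Ab2 is D3.

D 3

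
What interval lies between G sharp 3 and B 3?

minor third

G to B spans three letter names (G-A-B) — that makes it a third of some quality.
A major third would be 4 semitones, but G#3 to B3 is 3 — one semitone narrower, making it a minor third.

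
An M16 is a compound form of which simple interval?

major 2nd

Each octave removed subtracts seven from the number: 16 − 14 = 2.
Quality carries through unchanged, so the simple form is a major second.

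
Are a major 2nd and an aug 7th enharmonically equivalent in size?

No

A major second spans 2 semitones; an augmented seventh spans 12 semitones. They differ by 10.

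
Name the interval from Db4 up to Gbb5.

D to G spans four letter names (D-E-F-G), plus an octave: an eleventh.
Db4 to Gbb5 spans 16 semitones — one semitone narrower than the perfect eleventh (17) — giving a diminished eleventh.
(Equivalently, a compound diminished fourth: a diminished fourth plus an octave.)

diminished eleventh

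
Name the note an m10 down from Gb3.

Eb2

Counting three letter names plus an octave down from G lands on E.
A minor tenth is 15 semitones; 15 semitones down from Gb3 gives Eb2.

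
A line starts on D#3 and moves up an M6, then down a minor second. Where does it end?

A##3

A major sixth up from D#3 is B#3.
B#3 down a minor second → A##3 (1 semitone).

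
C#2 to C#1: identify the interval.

perfect octave

Descending from C#2 to C#1 is the same interval as ascending C#1 to C#2.
C to C is the same letter name, plus an octave — that makes it an octave of some quality.
The perfect octave spans 12 semitones, and C#1 to C#2 is exactly 12 semitones — so this is a perfect octave.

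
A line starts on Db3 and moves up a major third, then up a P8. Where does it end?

F4

Up a major third from Db3: F3 (4 semitones up).
F3 up a perfect octave → F4 (12 semitones).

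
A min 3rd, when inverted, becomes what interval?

major 6th

The rule of nine gives the new number: 9 − 3 = 6, so a third becomes a sixth.
The quality also flips — minor becomes major — giving a major sixth.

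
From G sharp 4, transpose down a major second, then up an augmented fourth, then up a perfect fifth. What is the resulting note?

A major second down from G#4 is F#4.
An augmented fourth up from F#4 is B#4.
A perfect fifth up from B#4 is F##5.

F double-sharp 5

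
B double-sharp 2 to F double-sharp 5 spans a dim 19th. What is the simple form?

Each octave removed subtracts seven from the number: 19 − 14 = 5.
That makes a diminished nineteenth a compound diminished fifth — 2 octaves plus a diminished fifth.

d5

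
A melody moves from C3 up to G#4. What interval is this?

augmented twelfth

C to G spans five letter names (C-D-E-F-G), plus an octave, so the interval is some kind of twelfth.
C3 to G#4 spans 20 semitones — one semitone wider than the perfect twelfth (19) — giving an augmented twelfth.
(Equivalently, a compound augmented fifth: an augmented fifth plus an octave.)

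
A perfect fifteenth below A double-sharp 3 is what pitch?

A fifteenth keeps the letter name A, two octaves down from A.
A perfect fifteenth spans 24 semitones, so from A##3 the target pitch is A##1.

A double-sharp 1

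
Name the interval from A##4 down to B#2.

Descending from A##4 to B#2 is the same interval as ascending B#2 to A##4.
B to A spans seven letter names (B-C-D-E-F-G-A), plus an octave — that makes it a fourteenth of some quality.
B#2 to A##4 is 23 semitones, matching the major fourteenth exactly, so the quality is major.
(Equivalently, a compound major seventh: a major seventh plus an octave.)

M14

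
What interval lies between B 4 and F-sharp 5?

B to F spans five letter names (B-C-D-E-F) — that makes it a fifth of some quality.
Counting semitones, B4→F#5 is 7, which is the perfect fifth.

perfect fifth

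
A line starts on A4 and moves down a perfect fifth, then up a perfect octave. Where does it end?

D5

A4 down a perfect fifth → D4 (7 semitones).
Up a perfect octave from D4: D5 (12 semitones up).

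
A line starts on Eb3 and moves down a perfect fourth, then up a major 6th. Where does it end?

G3

Down a perfect fourth from Eb3: Bb2 (5 semitones down).
Bb2 up a major sixth → G3 (9 semitones).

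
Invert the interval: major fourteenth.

m2

First reduce the compound major fourteenth to its simple form, a major seventh.
The rule of nine gives the new number: 9 − 7 = 2, so a seventh becomes a second.
Quality inverts too: major becomes minor. That makes the inversion a minor second.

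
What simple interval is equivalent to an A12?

Subtracting seven from the interval number removes an octave: 12 − 7 = 5.
Quality carries through unchanged, so the simple form is an augmented fifth.

augmented fifth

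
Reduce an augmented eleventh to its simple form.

Take out an octave (7 from the number): 11 − 7 = 4.
Quality carries through unchanged, so the simple form is an augmented fourth.

A4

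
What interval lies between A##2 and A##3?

perfect 8th

A to A is the same letter name, plus an octave: an octave.
The perfect octave spans 12 semitones, and A##2 to A##3 is exactly 12 semitones — so this is a perfect octave.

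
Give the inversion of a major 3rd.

m6

Interval numbers invert to sum to nine: 3 + 6 = 9, so a third inverts to a sixth.
The quality also flips — major becomes minor — giving a minor sixth.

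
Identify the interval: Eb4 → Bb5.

perfect 12th

E to B spans five letter names (E-F-G-A-B), plus an octave, so the interval is some kind of twelfth.
The perfect twelfth spans 19 semitones, and Eb4 to Bb5 is exactly 19 semitones — so this is a perfect twelfth.
(Equivalently, a compound perfect fifth: a perfect fifth plus an octave.)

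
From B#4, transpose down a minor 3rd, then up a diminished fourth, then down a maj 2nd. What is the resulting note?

B#4 down a minor third → G##4 (3 semitones).
Up a diminished fourth from G##4: C#5 (4 semitones up).
A major second down from C#5 is B4.

B4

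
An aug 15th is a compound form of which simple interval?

augmented octave

Take out an octave (7 from the number): 15 − 7 = 8.
So an augmented fifteenth is an octave plus an augmented octave. The quality is unchanged.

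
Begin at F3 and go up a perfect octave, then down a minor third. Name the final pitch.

D4

A perfect octave up from F3 is F4.
F4 down a minor third → D4 (3 semitones).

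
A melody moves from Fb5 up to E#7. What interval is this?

doubly augmented 14th

F to E spans seven letter names (F-G-A-B-C-D-E), plus an octave — that makes it a fourteenth of some quality.
A major fourteenth would be 23 semitones; Fb5 to E#7 is 25, two semitones wider, so the interval is doubly augmented.
(Equivalently, a compound doubly augmented seventh: a doubly augmented seventh plus an octave.)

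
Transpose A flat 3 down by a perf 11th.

E flat 2

The eleventh's letter: A down four letter names plus an octave → E.
A perfect eleventh spans 17 semitones, so from Ab3 the target pitch is Eb2.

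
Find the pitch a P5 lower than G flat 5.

The fifth takes the letter from G down to C.
Moving 7 semitones down from Gb5 (the size of a perfect fifth) reaches Cb5.

C flat 5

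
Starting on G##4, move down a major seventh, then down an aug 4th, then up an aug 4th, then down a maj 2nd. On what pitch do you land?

G##4 down a major seventh → A#3 (11 semitones).
Down an augmented fourth from A#3: E3 (6 semitones down).
Up an augmented fourth from E3: A#3 (6 semitones up).
A major second down from A#3 is G#3.

G#3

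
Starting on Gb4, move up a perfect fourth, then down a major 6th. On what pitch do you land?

Up a perfect fourth from Gb4: Cb5 (5 semitones up).
A major sixth down from Cb5 is Ebb4.

Ebb4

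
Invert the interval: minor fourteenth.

First reduce the compound minor fourteenth to its simple form, a minor seventh.
Interval numbers invert to sum to nine: 7 + 2 = 9, so a seventh inverts to a second.
And minor becomes major under inversion, so we get a major second.

major second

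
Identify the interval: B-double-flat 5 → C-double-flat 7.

minor ninth

B to C spans two letter names (B-C), plus an octave — that makes it a ninth of some quality.
Bbb5 to Cbb7 is 13 semitones, a half step short of the major ninth (14), so this is minor.
(Equivalently, a compound minor second: a minor second plus an octave.)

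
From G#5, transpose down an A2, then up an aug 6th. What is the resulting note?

G#5 down an augmented second → F5 (3 semitones).
F5 up an augmented sixth → D#6 (10 semitones).

D#6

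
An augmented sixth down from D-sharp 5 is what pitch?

Counting six letter names down from D lands on F.
An augmented sixth is 10 semitones; 10 semitones down from D#5 gives F4.

F 4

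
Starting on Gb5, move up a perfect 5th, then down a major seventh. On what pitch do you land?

A perfect fifth up from Gb5 is Db6.
A major seventh down from Db6 is Ebb5.

Ebb5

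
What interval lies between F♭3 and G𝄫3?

F to G spans two letter names (F-G), so the interval is some kind of second.
A major second would be 2 semitones, but Fb3 to Gbb3 is 1 — one semitone narrower, making it a minor second.

minor 2nd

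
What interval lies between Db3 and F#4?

augmented tenth

D to F spans three letter names (D-E-F), plus an octave: a tenth.
A major tenth would be 16 semitones; Db3 to F#4 is 17, one semitone wider, so the interval is augmented.
(Equivalently, a compound augmented third: an augmented third plus an octave.)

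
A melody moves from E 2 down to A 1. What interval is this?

Descending from E2 to A1 is the same interval as ascending A1 to E2.
A to E spans five letter names (A-B-C-D-E) — that makes it a fifth of some quality.
The perfect fifth spans 7 semitones, and A1 to E2 is exactly 7 semitones — so this is a perfect fifth.

P5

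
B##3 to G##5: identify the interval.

B to G spans six letter names (B-C-D-E-F-G), plus an octave: a thirteenth.
A major thirteenth would be 21 semitones, but B##3 to G##5 is 20 — one semitone narrower, making it a minor thirteenth.
(Equivalently, a compound minor sixth: a minor sixth plus an octave.)

minor thirteenth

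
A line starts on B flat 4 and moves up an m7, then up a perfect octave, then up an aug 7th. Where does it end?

Up a minor seventh from Bb4: Ab5 (10 semitones up).
Ab5 up a perfect octave → Ab6 (12 semitones).
Ab6 up an augmented seventh → G#7 (12 semitones).

G sharp 7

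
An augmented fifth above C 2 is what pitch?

Counting five letter names up from C lands on G.
Moving 8 semitones up from C2 (the size of an augmented fifth) reaches G#2.

G-sharp 2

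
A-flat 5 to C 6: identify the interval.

major third

A to C spans three letter names (A-B-C): a third.
The major third spans 4 semitones, and Ab5 to C6 is exactly 4 semitones — so this is a major third.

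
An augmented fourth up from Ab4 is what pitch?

The fourth takes the letter from A up to D.
An augmented fourth spans 6 semitones, so from Ab4 the target pitch is D5.

D5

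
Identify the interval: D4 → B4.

D to B spans six letter names (D-E-F-G-A-B): a sixth.
Counting semitones, D4→B4 is 9, which is the major sixth.

major 6th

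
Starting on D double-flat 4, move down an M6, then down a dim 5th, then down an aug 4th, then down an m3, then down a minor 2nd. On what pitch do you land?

Down a major sixth from Dbb4: Fbb3 (9 semitones down).
A diminished fifth down from Fbb3 is Bbb2.
Bbb2 down an augmented fourth → Fbb2 (6 semitones).
Down a minor third from Fbb2: Dbb2 (3 semitones down).
Down a minor second from Dbb2: Cb2 (1 semitone down).

C flat 2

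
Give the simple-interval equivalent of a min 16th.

minor second

Subtracting seven from the interval number removes an octave: 16 − 14 = 2.
Quality carries through unchanged, so the simple form is a minor second.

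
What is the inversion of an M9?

First reduce the compound major ninth to its simple form, a major second.
Interval numbers invert to sum to nine: 2 + 7 = 9, so a second inverts to a seventh.
Quality inverts too: major becomes minor. That makes the inversion a minor seventh.

minor 7th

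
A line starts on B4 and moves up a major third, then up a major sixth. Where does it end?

A major third up from B4 is D#5.
A major sixth up from D#5 is B#5.

B#5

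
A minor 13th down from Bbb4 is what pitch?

Six letters down from B (plus an octave) reaches D.
A minor thirteenth is 20 semitones; 20 semitones down from Bbb4 gives Db3.

Db3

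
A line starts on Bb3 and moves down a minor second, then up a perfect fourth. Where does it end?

Bb3 down a minor second → A3 (1 semitone).
Up a perfect fourth from A3: D4 (5 semitones up).

D4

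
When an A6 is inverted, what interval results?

diminished third

Interval numbers invert to sum to nine: 6 + 3 = 9, so a sixth inverts to a third.
Quality inverts too: augmented becomes diminished. That makes the inversion a diminished third.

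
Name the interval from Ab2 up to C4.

major 10th

A to C spans three letter names (A-B-C), plus an octave, so the interval is some kind of tenth.
Counting semitones, Ab2→C4 is 16, which is the major tenth.
(Equivalently, a compound major third: a major third plus an octave.)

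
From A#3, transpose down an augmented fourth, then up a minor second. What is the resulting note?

F3

A#3 down an augmented fourth → E3 (6 semitones).
E3 up a minor second → F3 (1 semitone).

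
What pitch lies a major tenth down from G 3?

Counting three letter names plus an octave down from G lands on E.
Moving 16 semitones down from G3 (the size of a major tenth) reaches Eb2.

E flat 2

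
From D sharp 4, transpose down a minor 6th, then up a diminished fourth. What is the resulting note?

D#4 down a minor sixth → F##3 (8 semitones).
Up a diminished fourth from F##3: B3 (4 semitones up).

B 3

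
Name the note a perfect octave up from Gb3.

Gb4

For an octave the letter name doesn't change: still G, an octave up.
A perfect octave spans 12 semitones, so from Gb3 the target pitch is Gb4.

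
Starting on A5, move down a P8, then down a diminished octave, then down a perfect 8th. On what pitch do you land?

A#2

A perfect octave down from A5 is A4.
A4 down a diminished octave → A#3 (11 semitones).
A#3 down a perfect octave → A#2 (12 semitones).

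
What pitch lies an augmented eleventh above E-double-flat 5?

A-flat 6

Four letters up from E (plus an octave) reaches A.
Moving 18 semitones up from Ebb5 (the size of an augmented eleventh) reaches Ab6.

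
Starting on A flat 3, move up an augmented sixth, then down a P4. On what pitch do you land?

C sharp 4

Ab3 up an augmented sixth → F#4 (10 semitones).
A perfect fourth down from F#4 is C#4.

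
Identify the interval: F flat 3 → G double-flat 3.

minor second

F to G spans two letter names (F-G) — that makes it a second of some quality.
At 1 semitone, Fb3→Gbb3 falls one short of a major second: minor.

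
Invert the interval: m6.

M3

The rule of nine gives the new number: 9 − 6 = 3, so a sixth becomes a third.
Quality inverts too: minor becomes major. That makes the inversion a major third.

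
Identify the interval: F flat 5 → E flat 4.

Descending from Fb5 to Eb4 is the same interval as ascending Eb4 to Fb5.
E to F spans two letter names (E-F), plus an octave, so the interval is some kind of ninth.
Eb4 to Fb5 is 13 semitones, a half step short of the major ninth (14), so this is minor.
(Equivalently, a compound minor second: a minor second plus an octave.)

minor ninth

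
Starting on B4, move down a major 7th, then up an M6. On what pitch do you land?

Down a major seventh from B4: C4 (11 semitones down).
C4 up a major sixth → A4 (9 semitones).

A4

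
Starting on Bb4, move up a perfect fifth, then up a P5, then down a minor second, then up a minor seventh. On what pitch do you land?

A6

A perfect fifth up from Bb4 is F5.
F5 up a perfect fifth → C6 (7 semitones).
Down a minor second from C6: B5 (1 semitone down).
Up a minor seventh from B5: A6 (10 semitones up).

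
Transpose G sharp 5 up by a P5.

The fifth takes the letter from G up to D.
A perfect fifth spans 7 semitones, so from G#5 the target pitch is D#6.

D sharp 6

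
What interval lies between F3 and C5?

perfect 12th

F to C spans five letter names (F-G-A-B-C), plus an octave: a twelfth.
Counting semitones, F3→C5 is 19, which is the perfect twelfth.
(Equivalently, a compound perfect fifth: a perfect fifth plus an octave.)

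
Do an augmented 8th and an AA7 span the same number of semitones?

Yes

An augmented octave spans 13 semitones, and a doubly augmented seventh also spans 13 semitones — they're enharmonic.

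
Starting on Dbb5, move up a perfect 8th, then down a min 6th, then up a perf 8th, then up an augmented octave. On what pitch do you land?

F7

A perfect octave up from Dbb5 is Dbb6.
Down a minor sixth from Dbb6: Fb5 (8 semitones down).
Up a perfect octave from Fb5: Fb6 (12 semitones up).
Up an augmented octave from Fb6: F7 (13 semitones up).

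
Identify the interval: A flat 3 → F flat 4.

A to F spans six letter names (A-B-C-D-E-F), so the interval is some kind of sixth.
Ab3 to Fb4 is 8 semitones, a half step short of the major sixth (9), so this is minor.

m6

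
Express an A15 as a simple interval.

Subtracting seven from the interval number removes an octave: 15 − 7 = 8.
That makes an augmented fifteenth a compound augmented octave — an octave plus an augmented octave.

A8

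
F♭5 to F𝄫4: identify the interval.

A8

Descending from Fb5 to Fbb4 is the same interval as ascending Fbb4 to Fb5.
F to F is the same letter name, plus an octave, so the interval is some kind of octave.
Fbb4 to Fb5 spans 13 semitones — one semitone wider than the perfect octave (12) — giving an augmented octave.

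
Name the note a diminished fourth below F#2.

Counting four letter names down from F lands on C.
A diminished fourth is 4 semitones; 4 semitones down from F#2 gives C##2.

C##2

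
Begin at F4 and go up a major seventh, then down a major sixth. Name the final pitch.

G4

F4 up a major seventh → E5 (11 semitones).
A major sixth down from E5 is G4.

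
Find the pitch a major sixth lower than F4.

Ab3

Counting six letter names down from F lands on A.
A major sixth is 9 semitones; 9 semitones down from F4 gives Ab3.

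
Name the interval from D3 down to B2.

Descending from D3 to B2 is the same interval as ascending B2 to D3.
B to D spans three letter names (B-C-D) — that makes it a third of some quality.
B2 to D3 is 3 semitones, a half step short of the major third (4), so this is minor.

minor third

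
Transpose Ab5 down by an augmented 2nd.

Gbb5

The second takes the letter from A down to G.
An augmented second is 3 semitones; 3 semitones down from Ab5 gives Gbb5.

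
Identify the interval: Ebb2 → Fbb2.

m2

E to F spans two letter names (E-F): a second.
Ebb2 to Fbb2 is 1 semitone, a half step short of the major second (2), so this is minor.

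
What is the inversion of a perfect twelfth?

perfect fourth

First reduce the compound perfect twelfth to its simple form, a perfect fifth.
Interval numbers invert to sum to nine: 5 + 4 = 9, so a fifth inverts to a fourth.
Quality inverts too: perfect stays perfect. That makes the inversion a perfect fourth.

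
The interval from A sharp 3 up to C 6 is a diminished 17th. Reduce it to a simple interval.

Each octave removed subtracts seven from the number: 17 − 14 = 3.
Quality carries through unchanged, so the simple form is a diminished third.

diminished third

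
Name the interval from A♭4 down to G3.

Descending from Ab4 to G3 is the same interval as ascending G3 to Ab4.
G to A spans two letter names (G-A), plus an octave, so the interval is some kind of ninth.
A major ninth would be 14 semitones, but G3 to Ab4 is 13 — one semitone narrower, making it a minor ninth.
(Equivalently, a compound minor second: a minor second plus an octave.)

minor ninth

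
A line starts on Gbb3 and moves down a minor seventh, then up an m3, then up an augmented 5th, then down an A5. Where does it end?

Down a minor seventh from Gbb3: Abb2 (10 semitones down).
Up a minor third from Abb2: Cbb3 (3 semitones up).
Up an augmented fifth from Cbb3: Gb3 (8 semitones up).
Gb3 down an augmented fifth → Cbb3 (8 semitones).

Cbb3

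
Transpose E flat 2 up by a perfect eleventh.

A flat 3

Counting four letter names plus an octave up from E lands on A.
A perfect eleventh is 17 semitones; 17 semitones up from Eb2 gives Ab3.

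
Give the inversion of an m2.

The rule of nine gives the new number: 9 − 2 = 7, so a second becomes a seventh.
The quality also flips — minor becomes major — giving a major seventh.

major seventh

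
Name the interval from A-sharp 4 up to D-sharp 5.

A to D spans four letter names (A-B-C-D) — that makes it a fourth of some quality.
Counting semitones, A#4→D#5 is 5, which is the perfect fourth.

perfect fourth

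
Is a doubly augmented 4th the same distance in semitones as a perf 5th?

Both span 7 semitones: a doubly augmented fourth and a perfect fifth are the same chromatic distance.

Yes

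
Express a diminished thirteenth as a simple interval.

d6

Take out an octave (7 from the number): 13 − 7 = 6.
So a diminished thirteenth is an octave plus a diminished sixth. The quality is unchanged.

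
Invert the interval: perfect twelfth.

perfect fourth

First reduce the compound perfect twelfth to its simple form, a perfect fifth.
Interval numbers invert to sum to nine: 5 + 4 = 9, so a fifth inverts to a fourth.
The quality also flips — perfect stays perfect — giving a perfect fourth.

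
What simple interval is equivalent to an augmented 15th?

A8

Take out an octave (7 from the number): 15 − 7 = 8.
So an augmented fifteenth is an octave plus an augmented octave. The quality is unchanged.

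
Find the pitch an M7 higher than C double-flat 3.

B double-flat 3

Seven letter names up from C: B.
A major seventh is 11 semitones; 11 semitones up from Cbb3 gives Bbb3.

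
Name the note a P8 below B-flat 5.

An octave keeps the letter name B, an octave down from B.
Moving 12 semitones down from Bb5 (the size of a perfect octave) reaches Bb4.

B-flat 4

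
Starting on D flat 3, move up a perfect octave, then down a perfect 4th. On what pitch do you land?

A flat 3

Db3 up a perfect octave → Db4 (12 semitones).
A perfect fourth down from Db4 is Ab3.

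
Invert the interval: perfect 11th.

First reduce the compound perfect eleventh to its simple form, a perfect fourth.
Inverted interval numbers add to nine, so a fourth pairs with a fifth (4 + 5 = 9).
And perfect stays perfect under inversion, so we get a perfect fifth.

perfect 5th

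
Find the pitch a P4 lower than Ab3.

Four letter names down from A: E.
Moving 5 semitones down from Ab3 (the size of a perfect fourth) reaches Eb3.

Eb3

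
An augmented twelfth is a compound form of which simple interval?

Subtracting seven from the interval number removes an octave: 12 − 7 = 5.
That makes an augmented twelfth a compound augmented fifth — an octave plus an augmented fifth.

augmented 5th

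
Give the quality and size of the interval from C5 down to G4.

perfect fourth

Descending from C5 to G4 is the same interval as ascending G4 to C5.
G to C spans four letter names (G-A-B-C), so the interval is some kind of fourth.
G4 to C5 is 5 semitones, matching the perfect fourth exactly, so the quality is perfect.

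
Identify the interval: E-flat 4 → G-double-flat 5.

E to G spans three letter names (E-F-G), plus an octave, so the interval is some kind of tenth.
The major tenth is 16 semitones; here we have 14, two semitones narrower: diminished.
(Equivalently, a compound diminished third: a diminished third plus an octave.)

diminished tenth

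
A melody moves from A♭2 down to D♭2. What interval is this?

Descending from Ab2 to Db2 is the same interval as ascending Db2 to Ab2.
D to A spans five letter names (D-E-F-G-A), so the interval is some kind of fifth.
Counting semitones, Db2→Ab2 is 7, which is the perfect fifth.

perfect fifth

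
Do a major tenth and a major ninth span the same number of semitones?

16 semitones (major tenth) vs 14 semitones (major ninth): not equal.

No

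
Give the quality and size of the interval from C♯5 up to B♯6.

M14

C to B spans seven letter names (C-D-E-F-G-A-B), plus an octave — that makes it a fourteenth of some quality.
The major fourteenth spans 23 semitones, and C#5 to B#6 is exactly 23 semitones — so this is a major fourteenth.
(Equivalently, a compound major seventh: a major seventh plus an octave.)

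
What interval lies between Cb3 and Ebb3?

minor third

C to E spans three letter names (C-D-E), so the interval is some kind of third.
At 3 semitones, Cb3→Ebb3 falls one short of a major third: minor.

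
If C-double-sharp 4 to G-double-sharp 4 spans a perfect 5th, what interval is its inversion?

The rule of nine gives the new number: 9 − 5 = 4, so a fifth becomes a fourth.
The quality also flips — perfect stays perfect — giving a perfect fourth.

P4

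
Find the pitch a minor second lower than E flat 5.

D 5

The second takes the letter from E down to D.
A minor second is 1 semitone; 1 semitone down from Eb5 gives D5.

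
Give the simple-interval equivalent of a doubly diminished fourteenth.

doubly diminished seventh

Take out an octave (7 from the number): 14 − 7 = 7.
So a doubly diminished fourteenth is an octave plus a doubly diminished seventh. The quality is unchanged.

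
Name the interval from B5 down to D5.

major sixth

Descending from B5 to D5 is the same interval as ascending D5 to B5.
D to B spans six letter names (D-E-F-G-A-B): a sixth.
The major sixth spans 9 semitones, and D5 to B5 is exactly 9 semitones — so this is a major sixth.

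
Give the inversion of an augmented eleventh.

First reduce the compound augmented eleventh to its simple form, an augmented fourth.
Interval numbers invert to sum to nine: 4 + 5 = 9, so a fourth inverts to a fifth.
Quality inverts too: augmented becomes diminished. That makes the inversion a diminished fifth.

diminished fifth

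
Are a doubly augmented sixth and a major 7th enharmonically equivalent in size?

A doubly augmented sixth spans 11 semitones, and a major seventh also spans 11 semitones — they're enharmonic.

Yes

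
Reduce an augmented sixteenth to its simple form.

Take out 2 octaves (14 from the number): 16 − 14 = 2.
That makes an augmented sixteenth a compound augmented second — 2 octaves plus an augmented second.

augmented second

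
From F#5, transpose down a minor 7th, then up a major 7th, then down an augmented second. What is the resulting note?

F#5 down a minor seventh → G#4 (10 semitones).
G#4 up a major seventh → F##5 (11 semitones).
An augmented second down from F##5 is E5.

E5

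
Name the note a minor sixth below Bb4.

Six letter names down from B: D.
A minor sixth spans 8 semitones, so from Bb4 the target pitch is D4.

D4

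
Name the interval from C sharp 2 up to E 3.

C to E spans three letter names (C-D-E), plus an octave, so the interval is some kind of tenth.
C#2 to E3 is 15 semitones, a half step short of the major tenth (16), so this is minor.
(Equivalently, a compound minor third: a minor third plus an octave.)

minor tenth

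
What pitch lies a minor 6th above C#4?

Six letter names up from C: A.
A minor sixth spans 8 semitones, so from C#4 the target pitch is A4.

A4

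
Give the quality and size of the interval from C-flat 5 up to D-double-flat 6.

m9

C to D spans two letter names (C-D), plus an octave: a ninth.
At 13 semitones, Cb5→Dbb6 falls one short of a major ninth: minor.
(Equivalently, a compound minor second: a minor second plus an octave.)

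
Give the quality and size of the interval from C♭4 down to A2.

Descending from Cb4 to A2 is the same interval as ascending A2 to Cb4.
A to C spans three letter names (A-B-C), plus an octave, so the interval is some kind of tenth.
A2 to Cb4 spans 14 semitones — two semitones narrower than the major tenth (16) — giving a diminished tenth.
(Equivalently, a compound diminished third: a diminished third plus an octave.)

diminished 10th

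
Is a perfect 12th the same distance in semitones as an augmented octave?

No

A perfect twelfth is 19 semitones but an augmented octave is 13 semitones — different sizes.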